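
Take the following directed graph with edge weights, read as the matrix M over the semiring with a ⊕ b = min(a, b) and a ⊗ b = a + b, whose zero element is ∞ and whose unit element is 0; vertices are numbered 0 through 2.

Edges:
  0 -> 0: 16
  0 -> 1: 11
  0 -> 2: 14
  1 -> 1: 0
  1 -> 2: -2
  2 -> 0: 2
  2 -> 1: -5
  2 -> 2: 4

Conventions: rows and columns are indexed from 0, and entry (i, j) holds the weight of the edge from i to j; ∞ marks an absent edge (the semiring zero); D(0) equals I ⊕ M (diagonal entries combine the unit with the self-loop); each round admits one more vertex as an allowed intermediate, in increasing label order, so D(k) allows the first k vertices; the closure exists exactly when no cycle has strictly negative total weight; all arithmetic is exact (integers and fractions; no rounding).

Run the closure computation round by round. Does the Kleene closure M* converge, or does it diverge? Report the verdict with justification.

D(0):
  [0, 11, 14]
  [∞, 0, -2]
  [2, -5, 0]
D(1):
  [0, 11, 14]
  [∞, 0, -2]
  [2, -5, 0]
Detection: at round 2, diagonal entry (2, 2) turns strictly negative.
Key observation: the cycle 2->1->2 has total weight (-5) + (-2), which is strictly negative.
Answer: DIVERGES — negative cycle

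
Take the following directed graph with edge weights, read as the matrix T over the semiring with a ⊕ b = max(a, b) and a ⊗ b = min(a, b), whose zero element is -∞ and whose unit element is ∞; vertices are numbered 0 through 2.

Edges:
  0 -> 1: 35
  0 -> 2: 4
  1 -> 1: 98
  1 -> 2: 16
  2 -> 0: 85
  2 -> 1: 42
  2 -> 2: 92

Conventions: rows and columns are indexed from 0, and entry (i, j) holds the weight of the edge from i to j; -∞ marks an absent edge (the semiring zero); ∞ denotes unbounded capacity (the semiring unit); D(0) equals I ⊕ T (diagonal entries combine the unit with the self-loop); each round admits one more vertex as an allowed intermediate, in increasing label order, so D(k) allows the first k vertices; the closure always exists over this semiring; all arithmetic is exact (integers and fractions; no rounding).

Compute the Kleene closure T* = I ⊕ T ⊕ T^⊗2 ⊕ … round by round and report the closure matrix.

D(0):
  [∞, 35, 4]
  [-∞, ∞, 16]
  [85, 42, ∞]
D(1):
  [∞, 35, 4]
  [-∞, ∞, 16]
  [85, 42, ∞]
D(2):
  [∞, 35, 16]
  [-∞, ∞, 16]
  [85, 42, ∞]
D(3):
  [∞, 35, 16]
  [16, ∞, 16]
  [85, 42, ∞]
Answer: T* = [[∞, 35, 16], [16, ∞, 16], [85, 42, ∞]]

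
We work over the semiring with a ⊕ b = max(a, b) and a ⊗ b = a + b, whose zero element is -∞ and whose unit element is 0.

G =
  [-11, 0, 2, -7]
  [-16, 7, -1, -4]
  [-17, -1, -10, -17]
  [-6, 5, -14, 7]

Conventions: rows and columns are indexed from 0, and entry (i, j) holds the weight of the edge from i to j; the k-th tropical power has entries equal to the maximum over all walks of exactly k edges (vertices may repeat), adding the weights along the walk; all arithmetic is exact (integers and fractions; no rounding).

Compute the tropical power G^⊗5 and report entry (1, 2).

G^⊗2:
  [-13, 7, -1, 0]
  [-9, 14, 6, 3]
  [-17, 6, -2, -5]
  [1, 12, 4, 14]
G^⊗3:
  [-6, 14, 6, 7]
  [-2, 21, 13, 10]
  [-10, 13, 5, 2]
  [8, 19, 11, 21]
G^⊗4:
  [1, 21, 13, 14]
  [5, 28, 20, 17]
  [-3, 20, 12, 9]
  [15, 26, 18, 28]
G^⊗5:
  [8, 28, 20, 21]
  [12, 35, 27, 24]
  [4, 27, 19, 16]
  [22, 33, 25, 35]
Key observation: the optimum is the walk 1->1->1->1->1->2, with weight 7 + 7 + 7 + 7 + (-1) = 27.
Optimal value attained by: walk 1->1->1->1->1->2.
Answer: (G^⊗5)[1][2] = 27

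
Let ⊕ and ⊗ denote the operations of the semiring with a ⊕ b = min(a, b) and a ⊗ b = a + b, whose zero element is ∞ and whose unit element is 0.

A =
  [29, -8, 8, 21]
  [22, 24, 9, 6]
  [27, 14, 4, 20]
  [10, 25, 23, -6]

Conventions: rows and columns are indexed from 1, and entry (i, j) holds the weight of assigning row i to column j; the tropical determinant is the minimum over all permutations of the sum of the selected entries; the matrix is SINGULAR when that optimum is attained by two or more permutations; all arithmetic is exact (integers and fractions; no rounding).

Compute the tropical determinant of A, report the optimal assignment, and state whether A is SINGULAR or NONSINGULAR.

σ = (1, 2, 3, 4): 29 + 24 + 4 + (-6) = 51
σ = (1, 2, 4, 3): 29 + 24 + 20 + 23 = 96
σ = (1, 3, 2, 4): 29 + 9 + 14 + (-6) = 46
σ = (1, 3, 4, 2): 29 + 9 + 20 + 25 = 83
σ = (1, 4, 2, 3): 29 + 6 + 14 + 23 = 72
σ = (1, 4, 3, 2): 29 + 6 + 4 + 25 = 64
σ = (2, 1, 3, 4): (-8) + 22 + 4 + (-6) = 12
σ = (2, 1, 4, 3): (-8) + 22 + 20 + 23 = 57
σ = (2, 3, 1, 4): (-8) + 9 + 27 + (-6) = 22
σ = (2, 3, 4, 1): (-8) + 9 + 20 + 10 = 31
σ = (2, 4, 1, 3): (-8) + 6 + 27 + 23 = 48
σ = (2, 4, 3, 1): (-8) + 6 + 4 + 10 = 12
σ = (3, 1, 2, 4): 8 + 22 + 14 + (-6) = 38
σ = (3, 1, 4, 2): 8 + 22 + 20 + 25 = 75
σ = (3, 2, 1, 4): 8 + 24 + 27 + (-6) = 53
σ = (3, 2, 4, 1): 8 + 24 + 20 + 10 = 62
σ = (3, 4, 1, 2): 8 + 6 + 27 + 25 = 66
σ = (3, 4, 2, 1): 8 + 6 + 14 + 10 = 38
σ = (4, 1, 2, 3): 21 + 22 + 14 + 23 = 80
σ = (4, 1, 3, 2): 21 + 22 + 4 + 25 = 72
σ = (4, 2, 1, 3): 21 + 24 + 27 + 23 = 95
σ = (4, 2, 3, 1): 21 + 24 + 4 + 10 = 59
σ = (4, 3, 1, 2): 21 + 9 + 27 + 25 = 82
σ = (4, 3, 2, 1): 21 + 9 + 14 + 10 = 54
Optimal value attained by: σ = (2, 1, 3, 4).
Answer: det⊕(A) = 12; verdict: SINGULAR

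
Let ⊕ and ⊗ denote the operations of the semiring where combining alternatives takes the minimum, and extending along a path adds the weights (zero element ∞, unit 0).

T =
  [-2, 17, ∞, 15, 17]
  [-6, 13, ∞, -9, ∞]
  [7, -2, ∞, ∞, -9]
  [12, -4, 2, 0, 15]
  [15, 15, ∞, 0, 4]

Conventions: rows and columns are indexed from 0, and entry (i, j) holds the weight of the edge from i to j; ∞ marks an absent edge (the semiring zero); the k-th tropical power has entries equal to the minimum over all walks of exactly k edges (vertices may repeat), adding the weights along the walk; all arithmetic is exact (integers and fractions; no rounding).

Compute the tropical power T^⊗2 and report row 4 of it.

T^⊗2:
  [-4, 11, 17, 8, 15]
  [-8, -13, -7, -9, 6]
  [-8, 6, ∞, -11, -5]
  [-10, -4, 2, -13, -7]
  [9, -4, 2, 0, 8]
Answer: row 4 of T^⊗2 = [9, -4, 2, 0, 8]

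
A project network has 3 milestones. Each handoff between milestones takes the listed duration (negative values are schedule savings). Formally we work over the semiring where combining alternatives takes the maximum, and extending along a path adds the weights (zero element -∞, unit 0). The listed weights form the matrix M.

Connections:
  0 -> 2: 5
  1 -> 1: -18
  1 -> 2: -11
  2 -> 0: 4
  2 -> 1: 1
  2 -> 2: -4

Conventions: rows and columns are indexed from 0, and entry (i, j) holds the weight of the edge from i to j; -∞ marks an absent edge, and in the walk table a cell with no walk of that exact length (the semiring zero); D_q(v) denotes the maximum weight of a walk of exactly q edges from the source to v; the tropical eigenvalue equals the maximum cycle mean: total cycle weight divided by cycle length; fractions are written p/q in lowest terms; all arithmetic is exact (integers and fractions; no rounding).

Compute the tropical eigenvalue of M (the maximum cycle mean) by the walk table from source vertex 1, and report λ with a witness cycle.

q=0: [-∞, 0, -∞]
q=1: [-∞, -18, -11]
q=2: [-7, -10, -15]
q=3: [-11, -14, -2]
Optimal cycle mean attained by: cycle 0->2->0, total 5 + 4, length 2.
Answer: λ = 9/2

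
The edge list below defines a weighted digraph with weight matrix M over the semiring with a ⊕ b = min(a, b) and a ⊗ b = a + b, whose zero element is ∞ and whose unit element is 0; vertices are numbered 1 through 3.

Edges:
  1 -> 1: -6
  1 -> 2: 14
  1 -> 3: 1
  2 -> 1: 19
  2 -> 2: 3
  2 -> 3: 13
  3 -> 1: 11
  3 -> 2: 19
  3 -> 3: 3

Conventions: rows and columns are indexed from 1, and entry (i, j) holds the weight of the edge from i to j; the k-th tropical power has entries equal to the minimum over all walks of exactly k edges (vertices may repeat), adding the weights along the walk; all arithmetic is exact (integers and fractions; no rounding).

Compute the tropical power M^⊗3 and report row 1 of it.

M^⊗2:
  [-12, 8, -5]
  [13, 6, 16]
  [5, 22, 6]
M^⊗3:
  [-18, 2, -11]
  [7, 9, 14]
  [-1, 19, 6]
Answer: row 1 of M^⊗3 = [-18, 2, -11]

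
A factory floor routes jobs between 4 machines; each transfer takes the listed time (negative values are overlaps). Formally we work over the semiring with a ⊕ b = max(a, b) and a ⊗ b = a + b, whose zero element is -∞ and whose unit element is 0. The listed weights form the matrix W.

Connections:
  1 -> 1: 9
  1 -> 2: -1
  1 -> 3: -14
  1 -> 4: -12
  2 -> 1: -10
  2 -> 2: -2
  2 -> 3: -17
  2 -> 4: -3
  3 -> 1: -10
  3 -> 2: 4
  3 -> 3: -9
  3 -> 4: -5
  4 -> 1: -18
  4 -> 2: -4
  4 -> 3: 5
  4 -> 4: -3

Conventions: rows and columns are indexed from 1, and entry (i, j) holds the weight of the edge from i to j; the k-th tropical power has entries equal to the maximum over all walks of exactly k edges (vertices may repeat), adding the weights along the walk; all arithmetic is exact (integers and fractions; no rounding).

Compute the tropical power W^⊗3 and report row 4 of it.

W^⊗2:
  [18, 8, -5, -3]
  [-1, -4, 2, -5]
  [-1, 2, 0, 1]
  [-5, 9, 2, 0]
W^⊗3:
  [27, 17, 4, 6]
  [8, 6, 0, -3]
  [8, 4, 6, -1]
  [4, 7, 5, 6]
Answer: row 4 of W^⊗3 = [4, 7, 5, 6]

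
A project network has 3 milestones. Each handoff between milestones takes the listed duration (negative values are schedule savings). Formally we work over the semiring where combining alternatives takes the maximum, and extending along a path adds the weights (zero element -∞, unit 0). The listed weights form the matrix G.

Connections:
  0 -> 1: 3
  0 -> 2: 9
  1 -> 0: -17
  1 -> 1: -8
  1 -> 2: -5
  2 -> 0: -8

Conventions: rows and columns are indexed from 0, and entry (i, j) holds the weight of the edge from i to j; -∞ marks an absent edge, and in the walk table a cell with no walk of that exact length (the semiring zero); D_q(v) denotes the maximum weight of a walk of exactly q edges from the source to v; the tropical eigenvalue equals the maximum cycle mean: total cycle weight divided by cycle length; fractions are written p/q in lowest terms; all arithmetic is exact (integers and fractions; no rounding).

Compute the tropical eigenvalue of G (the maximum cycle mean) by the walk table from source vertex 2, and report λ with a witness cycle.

q=0: [-∞, -∞, 0]
q=1: [-8, -∞, -∞]
q=2: [-∞, -5, 1]
q=3: [-7, -13, -10]
Optimal cycle mean attained by: cycle 0->2->0, total 9 + (-8), length 2.
Answer: λ = 1/2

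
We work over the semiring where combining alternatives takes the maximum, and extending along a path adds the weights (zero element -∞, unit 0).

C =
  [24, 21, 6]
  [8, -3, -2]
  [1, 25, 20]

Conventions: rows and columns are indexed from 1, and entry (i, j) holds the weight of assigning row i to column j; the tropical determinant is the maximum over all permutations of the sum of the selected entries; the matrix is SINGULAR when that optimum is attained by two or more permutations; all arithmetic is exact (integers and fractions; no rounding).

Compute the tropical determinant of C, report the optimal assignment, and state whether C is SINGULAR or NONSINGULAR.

σ = (1, 2, 3): 24 + (-3) + 20 = 41
σ = (1, 3, 2): 24 + (-2) + 25 = 47
σ = (2, 1, 3): 21 + 8 + 20 = 49
σ = (2, 3, 1): 21 + (-2) + 1 = 20
σ = (3, 1, 2): 6 + 8 + 25 = 39
σ = (3, 2, 1): 6 + (-3) + 1 = 4
Optimal value attained by: σ = (2, 1, 3).
Answer: det⊕(C) = 49; verdict: NONSINGULAR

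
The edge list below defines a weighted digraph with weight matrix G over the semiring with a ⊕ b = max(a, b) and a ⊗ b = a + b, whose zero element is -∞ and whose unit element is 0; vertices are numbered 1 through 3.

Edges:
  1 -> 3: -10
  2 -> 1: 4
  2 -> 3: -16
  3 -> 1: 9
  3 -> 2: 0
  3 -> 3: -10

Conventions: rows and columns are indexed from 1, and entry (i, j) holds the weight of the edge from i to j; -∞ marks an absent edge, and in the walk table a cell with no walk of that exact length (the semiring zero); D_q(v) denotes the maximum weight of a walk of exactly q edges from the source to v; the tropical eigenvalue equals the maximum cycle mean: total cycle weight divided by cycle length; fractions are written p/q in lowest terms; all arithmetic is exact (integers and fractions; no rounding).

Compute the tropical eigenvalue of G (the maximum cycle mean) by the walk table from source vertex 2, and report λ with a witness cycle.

q=0: [-∞, 0, -∞]
q=1: [4, -∞, -16]
q=2: [-7, -16, -6]
q=3: [3, -6, -16]
Optimal cycle mean attained by: cycle 1->3->1, total (-10) + 9, length 2.
Answer: λ = -1/2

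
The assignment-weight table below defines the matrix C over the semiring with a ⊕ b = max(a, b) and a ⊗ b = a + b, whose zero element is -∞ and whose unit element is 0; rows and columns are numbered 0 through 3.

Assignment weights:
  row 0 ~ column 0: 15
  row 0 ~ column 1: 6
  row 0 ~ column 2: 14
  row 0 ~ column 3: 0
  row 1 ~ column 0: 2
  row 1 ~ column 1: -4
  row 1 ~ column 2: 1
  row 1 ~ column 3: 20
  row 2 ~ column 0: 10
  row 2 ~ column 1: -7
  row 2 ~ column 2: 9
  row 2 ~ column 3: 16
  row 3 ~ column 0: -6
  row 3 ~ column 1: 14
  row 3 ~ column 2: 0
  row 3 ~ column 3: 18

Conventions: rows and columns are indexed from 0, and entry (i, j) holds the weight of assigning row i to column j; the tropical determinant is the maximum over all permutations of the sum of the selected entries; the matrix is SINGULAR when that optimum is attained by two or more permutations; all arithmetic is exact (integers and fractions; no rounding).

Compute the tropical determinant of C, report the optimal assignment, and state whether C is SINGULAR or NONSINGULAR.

σ = (0, 1, 2, 3): 15 + (-4) + 9 + 18 = 38
σ = (0, 1, 3, 2): 15 + (-4) + 16 + 0 = 27
σ = (0, 2, 1, 3): 15 + 1 + (-7) + 18 = 27
σ = (0, 2, 3, 1): 15 + 1 + 16 + 14 = 46
σ = (0, 3, 1, 2): 15 + 20 + (-7) + 0 = 28
σ = (0, 3, 2, 1): 15 + 20 + 9 + 14 = 58
σ = (1, 0, 2, 3): 6 + 2 + 9 + 18 = 35
σ = (1, 0, 3, 2): 6 + 2 + 16 + 0 = 24
σ = (1, 2, 0, 3): 6 + 1 + 10 + 18 = 35
σ = (1, 2, 3, 0): 6 + 1 + 16 + (-6) = 17
σ = (1, 3, 0, 2): 6 + 20 + 10 + 0 = 36
σ = (1, 3, 2, 0): 6 + 20 + 9 + (-6) = 29
σ = (2, 0, 1, 3): 14 + 2 + (-7) + 18 = 27
σ = (2, 0, 3, 1): 14 + 2 + 16 + 14 = 46
σ = (2, 1, 0, 3): 14 + (-4) + 10 + 18 = 38
σ = (2, 1, 3, 0): 14 + (-4) + 16 + (-6) = 20
σ = (2, 3, 0, 1): 14 + 20 + 10 + 14 = 58
σ = (2, 3, 1, 0): 14 + 20 + (-7) + (-6) = 21
σ = (3, 0, 1, 2): 0 + 2 + (-7) + 0 = -5
σ = (3, 0, 2, 1): 0 + 2 + 9 + 14 = 25
σ = (3, 1, 0, 2): 0 + (-4) + 10 + 0 = 6
σ = (3, 1, 2, 0): 0 + (-4) + 9 + (-6) = -1
σ = (3, 2, 0, 1): 0 + 1 + 10 + 14 = 25
σ = (3, 2, 1, 0): 0 + 1 + (-7) + (-6) = -12
Optimal value attained by: σ = (0, 3, 2, 1).
Answer: det⊕(C) = 58; verdict: SINGULAR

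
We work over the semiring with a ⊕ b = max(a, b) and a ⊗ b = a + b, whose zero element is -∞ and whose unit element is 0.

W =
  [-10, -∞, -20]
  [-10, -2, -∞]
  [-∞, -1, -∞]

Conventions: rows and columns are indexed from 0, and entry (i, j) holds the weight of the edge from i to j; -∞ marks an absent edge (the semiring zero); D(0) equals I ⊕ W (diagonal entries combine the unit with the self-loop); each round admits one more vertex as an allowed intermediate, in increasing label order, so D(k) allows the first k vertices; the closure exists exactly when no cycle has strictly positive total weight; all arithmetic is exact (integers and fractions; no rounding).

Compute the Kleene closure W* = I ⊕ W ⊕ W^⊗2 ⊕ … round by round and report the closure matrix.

D(0):
  [0, -∞, -20]
  [-10, 0, -∞]
  [-∞, -1, 0]
D(1):
  [0, -∞, -20]
  [-10, 0, -30]
  [-∞, -1, 0]
D(2):
  [0, -∞, -20]
  [-10, 0, -30]
  [-11, -1, 0]
D(3):
  [0, -21, -20]
  [-10, 0, -30]
  [-11, -1, 0]
Answer: W* = [[0, -21, -20], [-10, 0, -30], [-11, -1, 0]]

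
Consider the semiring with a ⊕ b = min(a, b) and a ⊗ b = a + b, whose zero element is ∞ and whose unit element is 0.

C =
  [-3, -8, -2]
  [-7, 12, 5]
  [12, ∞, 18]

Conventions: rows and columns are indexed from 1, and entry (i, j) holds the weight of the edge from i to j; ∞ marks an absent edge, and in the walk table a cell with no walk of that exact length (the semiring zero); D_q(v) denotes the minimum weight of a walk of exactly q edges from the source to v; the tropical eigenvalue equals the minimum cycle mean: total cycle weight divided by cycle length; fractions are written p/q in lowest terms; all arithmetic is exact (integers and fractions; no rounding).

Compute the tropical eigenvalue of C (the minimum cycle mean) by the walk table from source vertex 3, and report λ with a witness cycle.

q=0: [∞, ∞, 0]
q=1: [12, ∞, 18]
q=2: [9, 4, 10]
q=3: [-3, 1, 7]
Optimal cycle mean attained by: cycle 1->2->1, total (-8) + (-7), length 2.
Answer: λ = -15/2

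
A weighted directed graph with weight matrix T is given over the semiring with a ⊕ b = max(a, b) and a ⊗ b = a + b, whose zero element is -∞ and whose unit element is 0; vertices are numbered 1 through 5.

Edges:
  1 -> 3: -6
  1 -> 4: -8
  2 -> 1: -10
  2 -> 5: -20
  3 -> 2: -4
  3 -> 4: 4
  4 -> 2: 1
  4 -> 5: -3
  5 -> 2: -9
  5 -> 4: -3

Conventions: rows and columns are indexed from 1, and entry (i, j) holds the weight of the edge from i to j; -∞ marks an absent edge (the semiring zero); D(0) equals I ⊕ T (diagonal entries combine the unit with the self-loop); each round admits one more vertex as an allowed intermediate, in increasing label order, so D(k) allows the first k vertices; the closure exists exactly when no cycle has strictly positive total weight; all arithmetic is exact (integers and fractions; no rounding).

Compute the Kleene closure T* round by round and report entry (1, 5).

D(0):
  [0, -∞, -6, -8, -∞]
  [-10, 0, -∞, -∞, -20]
  [-∞, -4, 0, 4, -∞]
  [-∞, 1, -∞, 0, -3]
  [-∞, -9, -∞, -3, 0]
D(1):
  [0, -∞, -6, -8, -∞]
  [-10, 0, -16, -18, -20]
  [-∞, -4, 0, 4, -∞]
  [-∞, 1, -∞, 0, -3]
  [-∞, -9, -∞, -3, 0]
D(2):
  [0, -∞, -6, -8, -∞]
  [-10, 0, -16, -18, -20]
  [-14, -4, 0, 4, -24]
  [-9, 1, -15, 0, -3]
  [-19, -9, -25, -3, 0]
D(3):
  [0, -10, -6, -2, -30]
  [-10, 0, -16, -12, -20]
  [-14, -4, 0, 4, -24]
  [-9, 1, -15, 0, -3]
  [-19, -9, -25, -3, 0]
D(4):
  [0, -1, -6, -2, -5]
  [-10, 0, -16, -12, -15]
  [-5, 5, 0, 4, 1]
  [-9, 1, -15, 0, -3]
  [-12, -2, -18, -3, 0]
D(5):
  [0, -1, -6, -2, -5]
  [-10, 0, -16, -12, -15]
  [-5, 5, 0, 4, 1]
  [-9, 1, -15, 0, -3]
  [-12, -2, -18, -3, 0]
Answer: T*[1][5] = -5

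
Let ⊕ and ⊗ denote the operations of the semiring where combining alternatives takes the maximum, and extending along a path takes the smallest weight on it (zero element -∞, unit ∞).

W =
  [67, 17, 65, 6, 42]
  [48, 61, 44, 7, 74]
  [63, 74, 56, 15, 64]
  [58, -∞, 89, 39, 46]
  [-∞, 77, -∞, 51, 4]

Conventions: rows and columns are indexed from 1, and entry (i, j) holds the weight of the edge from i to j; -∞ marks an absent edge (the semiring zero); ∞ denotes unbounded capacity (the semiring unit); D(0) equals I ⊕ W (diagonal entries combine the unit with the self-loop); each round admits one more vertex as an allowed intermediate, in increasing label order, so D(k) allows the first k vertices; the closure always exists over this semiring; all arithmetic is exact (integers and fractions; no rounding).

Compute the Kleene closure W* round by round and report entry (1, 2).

D(0):
  [∞, 17, 65, 6, 42]
  [48, ∞, 44, 7, 74]
  [63, 74, ∞, 15, 64]
  [58, -∞, 89, ∞, 46]
  [-∞, 77, -∞, 51, ∞]
D(1):
  [∞, 17, 65, 6, 42]
  [48, ∞, 48, 7, 74]
  [63, 74, ∞, 15, 64]
  [58, 17, 89, ∞, 46]
  [-∞, 77, -∞, 51, ∞]
D(2):
  [∞, 17, 65, 7, 42]
  [48, ∞, 48, 7, 74]
  [63, 74, ∞, 15, 74]
  [58, 17, 89, ∞, 46]
  [48, 77, 48, 51, ∞]
D(3):
  [∞, 65, 65, 15, 65]
  [48, ∞, 48, 15, 74]
  [63, 74, ∞, 15, 74]
  [63, 74, 89, ∞, 74]
  [48, 77, 48, 51, ∞]
D(4):
  [∞, 65, 65, 15, 65]
  [48, ∞, 48, 15, 74]
  [63, 74, ∞, 15, 74]
  [63, 74, 89, ∞, 74]
  [51, 77, 51, 51, ∞]
D(5):
  [∞, 65, 65, 51, 65]
  [51, ∞, 51, 51, 74]
  [63, 74, ∞, 51, 74]
  [63, 74, 89, ∞, 74]
  [51, 77, 51, 51, ∞]
Answer: W*[1][2] = 65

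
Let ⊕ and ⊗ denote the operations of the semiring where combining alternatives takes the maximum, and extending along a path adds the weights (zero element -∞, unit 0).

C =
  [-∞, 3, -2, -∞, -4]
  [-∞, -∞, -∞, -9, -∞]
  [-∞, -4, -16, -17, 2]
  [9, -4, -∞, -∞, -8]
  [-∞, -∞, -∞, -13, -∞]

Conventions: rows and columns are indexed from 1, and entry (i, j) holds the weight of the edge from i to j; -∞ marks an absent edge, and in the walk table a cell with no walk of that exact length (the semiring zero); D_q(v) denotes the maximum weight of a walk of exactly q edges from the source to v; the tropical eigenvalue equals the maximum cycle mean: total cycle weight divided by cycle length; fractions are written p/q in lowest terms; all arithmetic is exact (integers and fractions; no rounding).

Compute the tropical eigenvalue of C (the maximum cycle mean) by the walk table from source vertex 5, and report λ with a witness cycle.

q=0: [-∞, -∞, -∞, -∞, 0]
q=1: [-∞, -∞, -∞, -13, -∞]
q=2: [-4, -17, -∞, -∞, -21]
q=3: [-∞, -1, -6, -26, -8]
q=4: [-17, -10, -22, -10, -4]
q=5: [-1, -14, -19, -17, -18]
Optimal cycle mean attained by: cycle 1->2->4->1, total 3 + (-9) + 9, length 3.
Answer: λ = 1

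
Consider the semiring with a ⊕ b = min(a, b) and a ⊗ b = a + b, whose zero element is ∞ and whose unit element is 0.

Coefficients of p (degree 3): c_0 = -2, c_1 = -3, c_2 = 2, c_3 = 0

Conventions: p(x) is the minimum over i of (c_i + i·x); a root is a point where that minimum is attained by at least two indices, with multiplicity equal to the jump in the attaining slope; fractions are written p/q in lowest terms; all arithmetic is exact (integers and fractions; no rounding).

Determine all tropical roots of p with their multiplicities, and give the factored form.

hull edge (i=0, c=-2) to (i=1, c=-3): slope -1, span 1
hull edge (i=1, c=-3) to (i=3, c=0): slope 3/2, span 2
Factored form: p(x) = 0 ⊗ (x ⊕ (-3/2)) ⊗ (x ⊕ (-3/2)) ⊗ (x ⊕ 1)
Answer: roots = -3/2 (mult 2), 1 (mult 1)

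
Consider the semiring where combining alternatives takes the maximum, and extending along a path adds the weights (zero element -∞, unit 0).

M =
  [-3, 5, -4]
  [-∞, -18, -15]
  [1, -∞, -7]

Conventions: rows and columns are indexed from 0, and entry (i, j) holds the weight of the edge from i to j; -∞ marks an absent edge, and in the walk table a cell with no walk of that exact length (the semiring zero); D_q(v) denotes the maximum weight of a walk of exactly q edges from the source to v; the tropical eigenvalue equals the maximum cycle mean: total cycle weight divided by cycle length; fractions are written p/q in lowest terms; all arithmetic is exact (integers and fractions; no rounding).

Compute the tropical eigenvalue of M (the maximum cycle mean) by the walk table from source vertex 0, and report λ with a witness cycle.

q=0: [0, -∞, -∞]
q=1: [-3, 5, -4]
q=2: [-3, 2, -7]
q=3: [-6, 2, -7]
Optimal cycle mean attained by: cycle 0->2->0, total (-4) + 1, length 2.
Answer: λ = -3/2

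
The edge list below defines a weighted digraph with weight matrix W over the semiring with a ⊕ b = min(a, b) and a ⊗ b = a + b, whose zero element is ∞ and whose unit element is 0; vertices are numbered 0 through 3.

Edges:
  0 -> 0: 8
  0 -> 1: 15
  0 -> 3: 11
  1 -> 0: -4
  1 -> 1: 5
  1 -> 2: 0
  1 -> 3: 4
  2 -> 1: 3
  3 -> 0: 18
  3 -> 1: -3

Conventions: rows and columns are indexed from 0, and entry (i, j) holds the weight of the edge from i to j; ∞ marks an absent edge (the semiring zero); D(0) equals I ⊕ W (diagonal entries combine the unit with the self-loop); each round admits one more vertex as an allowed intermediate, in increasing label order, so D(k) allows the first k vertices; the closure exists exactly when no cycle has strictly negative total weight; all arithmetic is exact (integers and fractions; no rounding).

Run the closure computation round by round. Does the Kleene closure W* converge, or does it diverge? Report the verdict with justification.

D(0):
  [0, 15, ∞, 11]
  [-4, 0, 0, 4]
  [∞, 3, 0, ∞]
  [18, -3, ∞, 0]
D(1):
  [0, 15, ∞, 11]
  [-4, 0, 0, 4]
  [∞, 3, 0, ∞]
  [18, -3, ∞, 0]
D(2):
  [0, 15, 15, 11]
  [-4, 0, 0, 4]
  [-1, 3, 0, 7]
  [-7, -3, -3, 0]
D(3):
  [0, 15, 15, 11]
  [-4, 0, 0, 4]
  [-1, 3, 0, 7]
  [-7, -3, -3, 0]
D(4):
  [0, 8, 8, 11]
  [-4, 0, 0, 4]
  [-1, 3, 0, 7]
  [-7, -3, -3, 0]
Key observation: every diagonal entry stays at the unit through all rounds, so no improving cycle exists.
Answer: CONVERGES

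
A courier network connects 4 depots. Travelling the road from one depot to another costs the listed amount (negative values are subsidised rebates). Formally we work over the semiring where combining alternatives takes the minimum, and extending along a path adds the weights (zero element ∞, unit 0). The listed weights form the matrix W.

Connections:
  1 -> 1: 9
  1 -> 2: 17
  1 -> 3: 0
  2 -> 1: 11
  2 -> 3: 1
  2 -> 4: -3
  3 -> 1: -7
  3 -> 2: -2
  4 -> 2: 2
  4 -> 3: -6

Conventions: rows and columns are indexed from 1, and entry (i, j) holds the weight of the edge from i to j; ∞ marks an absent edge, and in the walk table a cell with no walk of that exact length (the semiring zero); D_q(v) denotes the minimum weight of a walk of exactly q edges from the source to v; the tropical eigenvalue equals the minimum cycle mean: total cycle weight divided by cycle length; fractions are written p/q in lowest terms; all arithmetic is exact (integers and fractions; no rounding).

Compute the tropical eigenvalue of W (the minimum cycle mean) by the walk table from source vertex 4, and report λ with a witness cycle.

q=0: [∞, ∞, ∞, 0]
q=1: [∞, 2, -6, ∞]
q=2: [-13, -8, 3, -1]
q=3: [-4, 1, -13, -11]
q=4: [-20, -15, -17, -2]
Optimal cycle mean attained by: cycle 2->4->3->2, total (-3) + (-6) + (-2), length 3.
Answer: λ = -11/3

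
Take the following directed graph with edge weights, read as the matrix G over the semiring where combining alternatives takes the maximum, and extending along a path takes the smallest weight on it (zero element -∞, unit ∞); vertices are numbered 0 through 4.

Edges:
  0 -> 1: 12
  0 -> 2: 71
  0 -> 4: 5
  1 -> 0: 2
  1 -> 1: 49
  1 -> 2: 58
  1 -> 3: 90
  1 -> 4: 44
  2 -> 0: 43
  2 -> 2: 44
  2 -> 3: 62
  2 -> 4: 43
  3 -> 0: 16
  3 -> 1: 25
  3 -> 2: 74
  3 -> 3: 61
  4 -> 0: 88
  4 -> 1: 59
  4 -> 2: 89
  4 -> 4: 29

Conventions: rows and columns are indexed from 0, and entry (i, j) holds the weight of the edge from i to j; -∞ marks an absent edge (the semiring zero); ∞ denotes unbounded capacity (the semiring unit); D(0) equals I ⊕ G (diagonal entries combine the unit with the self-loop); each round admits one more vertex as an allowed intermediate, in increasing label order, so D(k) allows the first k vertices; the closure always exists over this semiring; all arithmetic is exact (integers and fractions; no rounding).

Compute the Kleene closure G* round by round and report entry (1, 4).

D(0):
  [∞, 12, 71, -∞, 5]
  [2, ∞, 58, 90, 44]
  [43, -∞, ∞, 62, 43]
  [16, 25, 74, ∞, -∞]
  [88, 59, 89, -∞, ∞]
D(1):
  [∞, 12, 71, -∞, 5]
  [2, ∞, 58, 90, 44]
  [43, 12, ∞, 62, 43]
  [16, 25, 74, ∞, 5]
  [88, 59, 89, -∞, ∞]
D(2):
  [∞, 12, 71, 12, 12]
  [2, ∞, 58, 90, 44]
  [43, 12, ∞, 62, 43]
  [16, 25, 74, ∞, 25]
  [88, 59, 89, 59, ∞]
D(3):
  [∞, 12, 71, 62, 43]
  [43, ∞, 58, 90, 44]
  [43, 12, ∞, 62, 43]
  [43, 25, 74, ∞, 43]
  [88, 59, 89, 62, ∞]
D(4):
  [∞, 25, 71, 62, 43]
  [43, ∞, 74, 90, 44]
  [43, 25, ∞, 62, 43]
  [43, 25, 74, ∞, 43]
  [88, 59, 89, 62, ∞]
D(5):
  [∞, 43, 71, 62, 43]
  [44, ∞, 74, 90, 44]
  [43, 43, ∞, 62, 43]
  [43, 43, 74, ∞, 43]
  [88, 59, 89, 62, ∞]
Answer: G*[1][4] = 44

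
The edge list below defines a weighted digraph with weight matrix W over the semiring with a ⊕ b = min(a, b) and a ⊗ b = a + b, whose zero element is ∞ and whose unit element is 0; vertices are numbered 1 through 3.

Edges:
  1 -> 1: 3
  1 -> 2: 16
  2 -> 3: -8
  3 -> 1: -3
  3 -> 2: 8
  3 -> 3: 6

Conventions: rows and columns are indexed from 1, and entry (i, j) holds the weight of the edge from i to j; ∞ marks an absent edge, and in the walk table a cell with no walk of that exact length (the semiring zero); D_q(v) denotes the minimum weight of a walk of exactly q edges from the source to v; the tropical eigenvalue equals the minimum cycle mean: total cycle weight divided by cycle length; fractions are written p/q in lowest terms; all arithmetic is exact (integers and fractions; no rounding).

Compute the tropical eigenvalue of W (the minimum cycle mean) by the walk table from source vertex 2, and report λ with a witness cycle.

q=0: [∞, 0, ∞]
q=1: [∞, ∞, -8]
q=2: [-11, 0, -2]
q=3: [-8, 5, -8]
Optimal cycle mean attained by: cycle 2->3->2, total (-8) + 8, length 2.
Answer: λ = 0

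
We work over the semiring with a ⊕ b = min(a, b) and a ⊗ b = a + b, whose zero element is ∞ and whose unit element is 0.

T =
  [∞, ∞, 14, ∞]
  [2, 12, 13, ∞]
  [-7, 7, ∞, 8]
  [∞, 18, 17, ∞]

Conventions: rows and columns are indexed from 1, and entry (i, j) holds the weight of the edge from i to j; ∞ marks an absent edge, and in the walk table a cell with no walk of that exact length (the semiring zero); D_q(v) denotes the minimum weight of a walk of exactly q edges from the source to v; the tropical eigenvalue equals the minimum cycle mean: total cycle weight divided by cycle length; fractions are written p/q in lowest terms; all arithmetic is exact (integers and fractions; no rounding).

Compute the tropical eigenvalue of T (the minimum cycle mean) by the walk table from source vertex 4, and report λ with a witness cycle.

q=0: [∞, ∞, ∞, 0]
q=1: [∞, 18, 17, ∞]
q=2: [10, 24, 31, 25]
q=3: [24, 36, 24, 39]
q=4: [17, 31, 38, 32]
Optimal cycle mean attained by: cycle 1->3->1, total 14 + (-7), length 2.
Answer: λ = 7/2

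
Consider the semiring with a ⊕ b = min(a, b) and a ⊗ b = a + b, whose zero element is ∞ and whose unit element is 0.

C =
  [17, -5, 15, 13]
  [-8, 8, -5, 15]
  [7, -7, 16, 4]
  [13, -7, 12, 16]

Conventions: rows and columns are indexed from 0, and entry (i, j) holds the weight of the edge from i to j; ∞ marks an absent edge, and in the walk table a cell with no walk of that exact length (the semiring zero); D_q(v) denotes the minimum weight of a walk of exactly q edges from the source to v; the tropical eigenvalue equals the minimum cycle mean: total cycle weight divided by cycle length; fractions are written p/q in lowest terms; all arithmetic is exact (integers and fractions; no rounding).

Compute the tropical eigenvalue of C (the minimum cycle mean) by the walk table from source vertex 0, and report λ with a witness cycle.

q=0: [0, ∞, ∞, ∞]
q=1: [17, -5, 15, 13]
q=2: [-13, 3, -10, 10]
q=3: [-5, -18, -2, -6]
q=4: [-26, -13, -23, -3]
Optimal cycle mean attained by: cycle 0->1->0, total (-5) + (-8), length 2.
Answer: λ = -13/2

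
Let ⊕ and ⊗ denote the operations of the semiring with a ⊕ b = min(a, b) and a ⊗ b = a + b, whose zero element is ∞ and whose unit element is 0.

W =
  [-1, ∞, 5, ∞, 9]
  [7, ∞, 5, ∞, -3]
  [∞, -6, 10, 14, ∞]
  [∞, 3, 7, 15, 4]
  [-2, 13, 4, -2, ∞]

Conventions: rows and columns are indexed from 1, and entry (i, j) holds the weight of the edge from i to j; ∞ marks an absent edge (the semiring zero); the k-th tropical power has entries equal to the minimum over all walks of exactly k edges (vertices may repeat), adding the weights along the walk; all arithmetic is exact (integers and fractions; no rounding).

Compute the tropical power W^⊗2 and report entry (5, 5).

W^⊗2:
  [-2, -1, 4, 7, 8]
  [-5, -1, 1, -5, 16]
  [1, 4, -1, 24, -9]
  [2, 1, 8, 2, 0]
  [-3, -2, 3, 13, 2]
Key observation: the optimum is the walk 5->4->5, with weight (-2) + 4 = 2.
Optimal value attained by: walk 5->4->5.
Answer: (W^⊗2)[5][5] = 2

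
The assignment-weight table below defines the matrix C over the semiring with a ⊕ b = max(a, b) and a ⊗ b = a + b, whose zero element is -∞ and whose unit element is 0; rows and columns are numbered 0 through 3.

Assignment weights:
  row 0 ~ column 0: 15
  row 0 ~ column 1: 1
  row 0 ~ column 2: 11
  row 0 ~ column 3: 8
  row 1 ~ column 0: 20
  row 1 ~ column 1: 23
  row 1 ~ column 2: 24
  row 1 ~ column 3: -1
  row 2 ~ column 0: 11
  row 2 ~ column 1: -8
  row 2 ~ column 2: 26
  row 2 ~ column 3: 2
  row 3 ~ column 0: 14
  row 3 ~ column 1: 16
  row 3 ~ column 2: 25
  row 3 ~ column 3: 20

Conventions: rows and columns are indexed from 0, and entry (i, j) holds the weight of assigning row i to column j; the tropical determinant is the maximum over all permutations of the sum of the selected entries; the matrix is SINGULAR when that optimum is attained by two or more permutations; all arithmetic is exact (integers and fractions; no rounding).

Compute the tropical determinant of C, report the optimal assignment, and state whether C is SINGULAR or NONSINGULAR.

σ = (0, 1, 2, 3): 15 + 23 + 26 + 20 = 84
σ = (0, 1, 3, 2): 15 + 23 + 2 + 25 = 65
σ = (0, 2, 1, 3): 15 + 24 + (-8) + 20 = 51
σ = (0, 2, 3, 1): 15 + 24 + 2 + 16 = 57
σ = (0, 3, 1, 2): 15 + (-1) + (-8) + 25 = 31
σ = (0, 3, 2, 1): 15 + (-1) + 26 + 16 = 56
σ = (1, 0, 2, 3): 1 + 20 + 26 + 20 = 67
σ = (1, 0, 3, 2): 1 + 20 + 2 + 25 = 48
σ = (1, 2, 0, 3): 1 + 24 + 11 + 20 = 56
σ = (1, 2, 3, 0): 1 + 24 + 2 + 14 = 41
σ = (1, 3, 0, 2): 1 + (-1) + 11 + 25 = 36
σ = (1, 3, 2, 0): 1 + (-1) + 26 + 14 = 40
σ = (2, 0, 1, 3): 11 + 20 + (-8) + 20 = 43
σ = (2, 0, 3, 1): 11 + 20 + 2 + 16 = 49
σ = (2, 1, 0, 3): 11 + 23 + 11 + 20 = 65
σ = (2, 1, 3, 0): 11 + 23 + 2 + 14 = 50
σ = (2, 3, 0, 1): 11 + (-1) + 11 + 16 = 37
σ = (2, 3, 1, 0): 11 + (-1) + (-8) + 14 = 16
σ = (3, 0, 1, 2): 8 + 20 + (-8) + 25 = 45
σ = (3, 0, 2, 1): 8 + 20 + 26 + 16 = 70
σ = (3, 1, 0, 2): 8 + 23 + 11 + 25 = 67
σ = (3, 1, 2, 0): 8 + 23 + 26 + 14 = 71
σ = (3, 2, 0, 1): 8 + 24 + 11 + 16 = 59
σ = (3, 2, 1, 0): 8 + 24 + (-8) + 14 = 38
Optimal value attained by: σ = (0, 1, 2, 3).
Answer: det⊕(C) = 84; verdict: NONSINGULAR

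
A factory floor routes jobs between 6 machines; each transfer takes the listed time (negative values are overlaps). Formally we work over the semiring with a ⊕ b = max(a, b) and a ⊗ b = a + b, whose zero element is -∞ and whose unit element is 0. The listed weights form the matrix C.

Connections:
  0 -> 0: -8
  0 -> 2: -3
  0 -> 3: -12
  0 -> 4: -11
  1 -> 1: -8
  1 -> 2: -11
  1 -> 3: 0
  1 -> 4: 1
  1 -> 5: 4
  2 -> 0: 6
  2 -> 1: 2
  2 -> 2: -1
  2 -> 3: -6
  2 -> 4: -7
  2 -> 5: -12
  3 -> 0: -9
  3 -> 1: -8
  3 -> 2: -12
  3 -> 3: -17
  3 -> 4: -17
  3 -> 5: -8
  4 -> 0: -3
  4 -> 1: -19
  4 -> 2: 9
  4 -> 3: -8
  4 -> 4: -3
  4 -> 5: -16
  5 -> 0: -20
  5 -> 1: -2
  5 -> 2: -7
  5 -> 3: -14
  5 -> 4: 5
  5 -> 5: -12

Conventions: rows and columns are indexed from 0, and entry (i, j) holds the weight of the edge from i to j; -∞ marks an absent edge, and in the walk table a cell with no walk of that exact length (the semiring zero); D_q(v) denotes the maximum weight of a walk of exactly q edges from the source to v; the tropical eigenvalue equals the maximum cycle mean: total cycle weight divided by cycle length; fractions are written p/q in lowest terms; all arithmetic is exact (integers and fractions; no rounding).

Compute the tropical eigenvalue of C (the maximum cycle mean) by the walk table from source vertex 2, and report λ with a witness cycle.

q=0: [-∞, -∞, 0, -∞, -∞, -∞]
q=1: [6, 2, -1, -6, -7, -12]
q=2: [5, 1, 3, 2, 3, 6]
q=3: [9, 5, 12, 1, 11, 5]
q=4: [18, 14, 20, 6, 10, 9]
q=5: [26, 22, 19, 14, 15, 18]
q=6: [25, 21, 24, 22, 23, 26]
Optimal cycle mean attained by: cycle 1->5->4->2->1, total 4 + 5 + 9 + 2, length 4.
Answer: λ = 5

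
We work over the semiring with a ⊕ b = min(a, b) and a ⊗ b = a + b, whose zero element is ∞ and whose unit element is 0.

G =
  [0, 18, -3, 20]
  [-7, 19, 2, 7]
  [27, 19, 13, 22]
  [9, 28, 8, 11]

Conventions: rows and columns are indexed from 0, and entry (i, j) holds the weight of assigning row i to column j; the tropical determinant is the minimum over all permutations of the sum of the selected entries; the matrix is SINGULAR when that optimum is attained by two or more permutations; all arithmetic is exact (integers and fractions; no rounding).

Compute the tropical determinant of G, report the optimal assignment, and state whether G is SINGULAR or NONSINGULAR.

σ = (0, 1, 2, 3): 0 + 19 + 13 + 11 = 43
σ = (0, 1, 3, 2): 0 + 19 + 22 + 8 = 49
σ = (0, 2, 1, 3): 0 + 2 + 19 + 11 = 32
σ = (0, 2, 3, 1): 0 + 2 + 22 + 28 = 52
σ = (0, 3, 1, 2): 0 + 7 + 19 + 8 = 34
σ = (0, 3, 2, 1): 0 + 7 + 13 + 28 = 48
σ = (1, 0, 2, 3): 18 + (-7) + 13 + 11 = 35
σ = (1, 0, 3, 2): 18 + (-7) + 22 + 8 = 41
σ = (1, 2, 0, 3): 18 + 2 + 27 + 11 = 58
σ = (1, 2, 3, 0): 18 + 2 + 22 + 9 = 51
σ = (1, 3, 0, 2): 18 + 7 + 27 + 8 = 60
σ = (1, 3, 2, 0): 18 + 7 + 13 + 9 = 47
σ = (2, 0, 1, 3): (-3) + (-7) + 19 + 11 = 20
σ = (2, 0, 3, 1): (-3) + (-7) + 22 + 28 = 40
σ = (2, 1, 0, 3): (-3) + 19 + 27 + 11 = 54
σ = (2, 1, 3, 0): (-3) + 19 + 22 + 9 = 47
σ = (2, 3, 0, 1): (-3) + 7 + 27 + 28 = 59
σ = (2, 3, 1, 0): (-3) + 7 + 19 + 9 = 32
σ = (3, 0, 1, 2): 20 + (-7) + 19 + 8 = 40
σ = (3, 0, 2, 1): 20 + (-7) + 13 + 28 = 54
σ = (3, 1, 0, 2): 20 + 19 + 27 + 8 = 74
σ = (3, 1, 2, 0): 20 + 19 + 13 + 9 = 61
σ = (3, 2, 0, 1): 20 + 2 + 27 + 28 = 77
σ = (3, 2, 1, 0): 20 + 2 + 19 + 9 = 50
Optimal value attained by: σ = (2, 0, 1, 3).
Answer: det⊕(G) = 20; verdict: NONSINGULAR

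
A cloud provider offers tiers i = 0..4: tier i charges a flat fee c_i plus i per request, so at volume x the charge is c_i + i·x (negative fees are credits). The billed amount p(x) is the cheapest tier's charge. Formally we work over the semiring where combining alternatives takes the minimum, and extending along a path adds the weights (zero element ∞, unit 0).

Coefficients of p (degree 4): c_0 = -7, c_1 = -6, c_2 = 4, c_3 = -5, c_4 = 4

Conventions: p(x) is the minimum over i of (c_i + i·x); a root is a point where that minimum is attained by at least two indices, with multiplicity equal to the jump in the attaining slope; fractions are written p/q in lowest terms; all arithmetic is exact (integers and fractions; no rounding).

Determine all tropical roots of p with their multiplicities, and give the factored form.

hull edge (i=0, c=-7) to (i=3, c=-5): slope 2/3, span 3
hull edge (i=3, c=-5) to (i=4, c=4): slope 9, span 1
Factored form: p(x) = 4 ⊗ (x ⊕ (-9)) ⊗ (x ⊕ (-2/3)) ⊗ (x ⊕ (-2/3)) ⊗ (x ⊕ (-2/3))
Answer: roots = -9 (mult 1), -2/3 (mult 3)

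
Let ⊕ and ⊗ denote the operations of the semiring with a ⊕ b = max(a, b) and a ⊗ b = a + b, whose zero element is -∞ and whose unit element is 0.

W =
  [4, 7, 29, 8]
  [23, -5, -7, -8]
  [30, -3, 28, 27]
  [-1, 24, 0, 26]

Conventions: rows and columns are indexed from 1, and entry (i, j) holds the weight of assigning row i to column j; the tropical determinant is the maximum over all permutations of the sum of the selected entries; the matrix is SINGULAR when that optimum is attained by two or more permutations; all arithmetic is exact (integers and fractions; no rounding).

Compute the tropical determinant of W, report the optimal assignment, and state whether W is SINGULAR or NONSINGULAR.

σ = (1, 2, 3, 4): 4 + (-5) + 28 + 26 = 53
σ = (1, 2, 4, 3): 4 + (-5) + 27 + 0 = 26
σ = (1, 3, 2, 4): 4 + (-7) + (-3) + 26 = 20
σ = (1, 3, 4, 2): 4 + (-7) + 27 + 24 = 48
σ = (1, 4, 2, 3): 4 + (-8) + (-3) + 0 = -7
σ = (1, 4, 3, 2): 4 + (-8) + 28 + 24 = 48
σ = (2, 1, 3, 4): 7 + 23 + 28 + 26 = 84
σ = (2, 1, 4, 3): 7 + 23 + 27 + 0 = 57
σ = (2, 3, 1, 4): 7 + (-7) + 30 + 26 = 56
σ = (2, 3, 4, 1): 7 + (-7) + 27 + (-1) = 26
σ = (2, 4, 1, 3): 7 + (-8) + 30 + 0 = 29
σ = (2, 4, 3, 1): 7 + (-8) + 28 + (-1) = 26
σ = (3, 1, 2, 4): 29 + 23 + (-3) + 26 = 75
σ = (3, 1, 4, 2): 29 + 23 + 27 + 24 = 103
σ = (3, 2, 1, 4): 29 + (-5) + 30 + 26 = 80
σ = (3, 2, 4, 1): 29 + (-5) + 27 + (-1) = 50
σ = (3, 4, 1, 2): 29 + (-8) + 30 + 24 = 75
σ = (3, 4, 2, 1): 29 + (-8) + (-3) + (-1) = 17
σ = (4, 1, 2, 3): 8 + 23 + (-3) + 0 = 28
σ = (4, 1, 3, 2): 8 + 23 + 28 + 24 = 83
σ = (4, 2, 1, 3): 8 + (-5) + 30 + 0 = 33
σ = (4, 2, 3, 1): 8 + (-5) + 28 + (-1) = 30
σ = (4, 3, 1, 2): 8 + (-7) + 30 + 24 = 55
σ = (4, 3, 2, 1): 8 + (-7) + (-3) + (-1) = -3
Optimal value attained by: σ = (3, 1, 4, 2).
Answer: det⊕(W) = 103; verdict: NONSINGULAR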